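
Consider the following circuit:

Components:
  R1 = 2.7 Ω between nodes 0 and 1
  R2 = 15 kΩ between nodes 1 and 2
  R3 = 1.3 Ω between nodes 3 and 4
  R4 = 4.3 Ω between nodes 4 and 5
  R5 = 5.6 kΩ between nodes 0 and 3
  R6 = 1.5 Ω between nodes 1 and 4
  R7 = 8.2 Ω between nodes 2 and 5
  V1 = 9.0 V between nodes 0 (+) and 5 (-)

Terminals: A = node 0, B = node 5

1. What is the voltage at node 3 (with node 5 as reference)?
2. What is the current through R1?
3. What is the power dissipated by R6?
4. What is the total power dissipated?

Nodal analysis, taking node 5 as the 0 V reference.
Source V1 fixes V_0 = 9 V.
KCL at each unknown node (sum of currents leaving = 0; resistances in Ω):
  Node 1: (V_1 - 9)/2.7 + (V_1 - V_2)/15000 + (V_1 - V_4)/1.5 = 0
  Node 2: (V_2 - V_1)/15000 + (V_2 - 0)/8.2 = 0
  Node 3: (V_3 - V_4)/1.3 + (V_3 - 9)/5600 = 0
  Node 4: (V_4 - V_3)/1.3 + (V_4 - 0)/4.3 + (V_4 - V_1)/1.5 = 0
Collecting terms (coefficients in siemens):
  1.037·V_1 - 0.00006667·V_2 - 0.6667·V_4 = 3.333
  0.122·V_2 - 0.00006667·V_1 = 0
  0.7694·V_3 - 0.7692·V_4 = 0.001607
  1.668·V_4 - 0.6667·V_1 - 0.7692·V_3 = 0
Solving these 4 simultaneous equations (Gaussian elimination) gives:
  V_1 = 6.142 V, V_2 = 0.003356 V, V_3 = 4.555 V, V_4 = 4.554 V
Part 1:
  Read off the nodal solution: V_3 = 4.555 V
Part 2:
  I_R1 = (V_0 - V_1)/R1 = (9 - 6.142)/2.7 = 1.059 A
  Magnitude: I_R1 = 1.059 A
Part 3:
  I_R6 = (V_1 - V_4)/R6 = (6.142 - 4.554)/1.5 = 1.058 A
  P_R6 = I_R6² × R6 = (1.058)² × 1.5 = 1.68 W
Part 4:
  Power in each resistor, P = (ΔV)²/R:
    P_R1 = (9 - 6.142)²/2.7 = 3.026 W
    P_R2 = (6.142 - 0.003356)²/15000 = 0.002512 W
    P_R3 = (4.555 - 4.554)²/1.3 = 0.000000819 W
    P_R4 = (4.554 - 0)²/4.3 = 4.823 W
    P_R5 = (9 - 4.555)²/5600 = 0.003528 W
    P_R6 = (6.142 - 4.554)²/1.5 = 1.68 W
    P_R7 = (0.003356 - 0)²/8.2 = 0.000001373 W
  P_total = P_R1 + P_R2 + P_R3 + P_R4 + P_R5 + P_R6 + P_R7 = 9.535 W

Final answers:
1. V_3 = 4.555 V
2. I_R1 = 1.059 A
3. P_R6 = 1.68 W
4. P_total = 9.535 W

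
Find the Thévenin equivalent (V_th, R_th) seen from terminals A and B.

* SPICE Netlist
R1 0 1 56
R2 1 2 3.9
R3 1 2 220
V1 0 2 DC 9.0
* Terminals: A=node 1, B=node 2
Step 1 — V_th is the open-circuit voltage V_A - V_B (nothing connected across the terminals).
Nodal analysis, taking node 2 as the 0 V reference.
Source V1 fixes V_0 = 9 V.
KCL at each unknown node (sum of currents leaving = 0; resistances in Ω):
  Node 1: (V_1 - 9)/56 + (V_1 - 0)/3.9 + (V_1 - 0)/220 = 0
Collecting terms: 0.2788 × V_1 = 0.1607  =>  V_1 = 0.5764 V
V_th = V_1 - V_2 = 0.5764 - 0 = 0.5764 V
Step 2 — R_th: zero the source — replace V1 by a short circuit (node 2 merges into node 0) — and find the resistance seen between A (node 1) and B (node 0).
Reduce the network between node 1 (A) and node 0 (B) by series/parallel combination:
  Rp1 = R1 ‖ R2 ‖ R3 (parallel, all between nodes 0 and 1) = 1/(1/56 + 1/3.9 + 1/220) = 3.587 Ω
R_th = 3.587 Ω

Final answer: V_th = 0.5764 V, R_th = 3.587 Ω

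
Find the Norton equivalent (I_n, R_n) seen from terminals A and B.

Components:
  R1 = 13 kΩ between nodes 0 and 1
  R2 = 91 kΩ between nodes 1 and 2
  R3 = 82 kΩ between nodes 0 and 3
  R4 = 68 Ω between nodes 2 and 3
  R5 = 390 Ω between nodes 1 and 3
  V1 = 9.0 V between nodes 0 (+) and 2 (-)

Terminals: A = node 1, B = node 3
Find the Thévenin equivalent first; then I_n = V_th/R_th and R_n = R_th.
Step 1 — V_th is the open-circuit voltage V_A - V_B (nothing connected across the terminals).
Nodal analysis, taking node 2 as the 0 V reference.
Source V1 fixes V_0 = 9 V.
KCL at each unknown node (sum of currents leaving = 0; resistances in Ω):
  Node 1: (V_1 - 9)/13000 + (V_1 - 0)/91000 + (V_1 - V_3)/390 = 0
  Node 3: (V_3 - 9)/82000 + (V_3 - 0)/68 + (V_3 - V_1)/390 = 0
Collecting terms (coefficients in siemens):
  0.002652·V_1 - 0.002564·V_3 = 0.0006923
  0.01728·V_3 - 0.002564·V_1 = 0.0001098
Determinant D = (0.002652)(0.01728) - (-0.002564)(-0.002564) = 0.00003926
V_1 = [(0.0006923)(0.01728) - (-0.002564)(0.0001098)]/D = 0.3119 V
V_3 = [(0.002652)(0.0001098) - (0.0006923)(-0.002564)]/D = 0.05263 V
V_th = V_1 - V_3 = 0.3119 - 0.05263 = 0.2593 V
Step 2 — R_th: zero the source — replace V1 by a short circuit (node 2 merges into node 0) — and find the resistance seen between A (node 1) and B (node 3).
Reduce the network between node 1 (A) and node 3 (B) by series/parallel combination:
  Rp1 = R1 ‖ R2 (parallel, both between nodes 0 and 1) = 1/(1/13000 + 1/91000) = 11380 Ω
  Rp2 = R3 ‖ R4 (parallel, both between nodes 0 and 3) = 1/(1/82000 + 1/68) = 67.94 Ω
  Rs1 = Rp1 + Rp2 (series, joined only at node 0) = 11380 + 67.94 = 11440 Ω
  Rp3 = R5 ‖ Rs1 (parallel, both between nodes 1 and 3) = 1/(1/390 + 1/11440) = 377.1 Ω
R_th = 377.1 Ω
I_n = V_th/R_th = 0.2593/377.1 = 0.0006875 A, and R_n = R_th = 377.1 Ω

Final answer: I_n = 0.0006875 A, R_n = 377.1 Ω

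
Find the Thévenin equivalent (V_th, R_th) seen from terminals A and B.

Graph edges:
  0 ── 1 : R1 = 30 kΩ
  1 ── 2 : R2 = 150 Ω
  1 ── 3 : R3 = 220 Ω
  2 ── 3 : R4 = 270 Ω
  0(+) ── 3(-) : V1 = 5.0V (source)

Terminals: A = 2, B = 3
Step 1 — V_th is the open-circuit voltage V_A - V_B (nothing connected across the terminals).
Nodal analysis, taking node 3 as the 0 V reference.
Source V1 fixes V_0 = 5 V.
KCL at each unknown node (sum of currents leaving = 0; resistances in Ω):
  Node 1: (V_1 - 5)/30000 + (V_1 - V_2)/150 + (V_1 - 0)/220 = 0
  Node 2: (V_2 - V_1)/150 + (V_2 - 0)/270 = 0
Collecting terms (coefficients in siemens):
  0.01125·V_1 - 0.006667·V_2 = 0.0001667
  0.01037·V_2 - 0.006667·V_1 = 0
Determinant D = (0.01125)(0.01037) - (-0.006667)(-0.006667) = 0.00007218
V_1 = [(0.0001667)(0.01037) - (-0.006667)(0)]/D = 0.02395 V
V_2 = [(0.01125)(0) - (0.0001667)(-0.006667)]/D = 0.01539 V
V_th = V_2 - V_3 = 0.01539 - 0 = 0.01539 V
Step 2 — R_th: zero the source — replace V1 by a short circuit (node 3 merges into node 0) — and find the resistance seen between A (node 2) and B (node 0).
Reduce the network between node 2 (A) and node 0 (B) by series/parallel combination:
  Rp1 = R1 ‖ R3 (parallel, both between nodes 0 and 1) = 1/(1/30000 + 1/220) = 218.4 Ω
  Rs1 = R2 + Rp1 (series, joined only at node 1) = 150 + 218.4 = 368.4 Ω
  Rp2 = R4 ‖ Rs1 (parallel, both between nodes 0 and 2) = 1/(1/270 + 1/368.4) = 155.8 Ω
R_th = 155.8 Ω

Final answer: V_th = 0.01539 V, R_th = 155.8 Ω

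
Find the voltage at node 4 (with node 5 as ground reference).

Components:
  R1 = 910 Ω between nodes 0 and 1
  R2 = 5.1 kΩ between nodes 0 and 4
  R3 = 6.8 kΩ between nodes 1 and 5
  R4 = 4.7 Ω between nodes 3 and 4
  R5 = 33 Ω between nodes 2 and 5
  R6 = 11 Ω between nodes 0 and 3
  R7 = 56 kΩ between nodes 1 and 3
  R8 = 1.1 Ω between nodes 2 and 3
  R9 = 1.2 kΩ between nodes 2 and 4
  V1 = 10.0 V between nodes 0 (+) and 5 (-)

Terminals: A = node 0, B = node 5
Nodal analysis, taking node 5 as the 0 V reference.
Source V1 fixes V_0 = 10 V.
KCL at each unknown node (sum of currents leaving = 0; resistances in Ω):
  Node 1: (V_1 - 10)/910 + (V_1 - 0)/6800 + (V_1 - V_3)/56000 = 0
  Node 2: (V_2 - 0)/33 + (V_2 - V_3)/1.1 + (V_2 - V_4)/1200 = 0
  Node 3: (V_3 - V_4)/4.7 + (V_3 - 10)/11 + (V_3 - V_1)/56000 + (V_3 - V_2)/1.1 = 0
  Node 4: (V_4 - 10)/5100 + (V_4 - V_3)/4.7 + (V_4 - V_2)/1200 = 0
Collecting terms (coefficients in siemens):
  0.001264·V_1 - 0.00001786·V_3 = 0.01099
  0.9402·V_2 - 0.9091·V_3 - 0.0008333·V_4 = 0
  1.213·V_3 - 0.00001786·V_1 - 0.9091·V_2 - 0.2128·V_4 = 0.9091
  0.2138·V_4 - 0.0008333·V_2 - 0.2128·V_3 = 0.001961
Solving these 4 simultaneous equations (Gaussian elimination) gives:
  V_1 = 8.802 V, V_2 = 7.321 V, V_3 = 7.565 V, V_4 = 7.566 V
The requested potential is V_4 = 7.566 V.

Final answer: V_4 = 7.566 V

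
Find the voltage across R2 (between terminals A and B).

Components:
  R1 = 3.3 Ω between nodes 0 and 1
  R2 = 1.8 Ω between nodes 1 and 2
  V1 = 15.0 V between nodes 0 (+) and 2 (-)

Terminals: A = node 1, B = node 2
R1 and R2 are in series across V1 (node 0 → node 1 → node 2), and the output A–B is taken across R2, so this is a voltage divider.
Series current: I = V1/(R1 + R2) = 15/(3.3 + 1.8) = 15/5.1 = 2.941 A
V_R2 = I × R2 = V1 × R2/(R1 + R2) = 15 × 1.8/5.1 = 5.294 V

Final answer: 5.294 V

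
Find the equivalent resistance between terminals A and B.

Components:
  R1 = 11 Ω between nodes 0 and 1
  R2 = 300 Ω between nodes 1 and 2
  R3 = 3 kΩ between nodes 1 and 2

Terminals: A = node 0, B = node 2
Reduce the network between node 0 (A) and node 2 (B) by series/parallel combination:
  Rp1 = R2 ‖ R3 (parallel, both between nodes 1 and 2) = 1/(1/300 + 1/3000) = 272.7 Ω
  Rs1 = R1 + Rp1 (series, joined only at node 1) = 11 + 272.7 = 283.7 Ω
R_eq = 283.7 Ω

Final answer: 283.7 Ω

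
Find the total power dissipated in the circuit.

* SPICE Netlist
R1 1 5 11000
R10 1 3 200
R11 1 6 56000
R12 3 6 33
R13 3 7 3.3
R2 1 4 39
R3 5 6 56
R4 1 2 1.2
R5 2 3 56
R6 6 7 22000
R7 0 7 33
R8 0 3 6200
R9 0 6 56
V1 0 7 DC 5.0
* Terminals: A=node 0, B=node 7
Nodal analysis, taking node 7 as the 0 V reference.
Source V1 fixes V_0 = 5 V.
KCL at each unknown node (sum of currents leaving = 0; resistances in Ω):
  Node 1: (V_1 - V_5)/11000 + (V_1 - V_4)/39 + (V_1 - V_2)/1.2 + (V_1 - V_3)/200 + (V_1 - V_6)/56000 = 0
  Node 2: (V_2 - V_1)/1.2 + (V_2 - V_3)/56 = 0
  Node 3: (V_3 - V_2)/56 + (V_3 - 5)/6200 + (V_3 - V_1)/200 + (V_3 - V_6)/33 + (V_3 - 0)/3.3 = 0
  Node 4: (V_4 - V_1)/39 = 0
  Node 5: (V_5 - V_1)/11000 + (V_5 - V_6)/56 = 0
  Node 6: (V_6 - V_5)/56 + (V_6 - 0)/22000 + (V_6 - 5)/56 + (V_6 - V_1)/56000 + (V_6 - V_3)/33 = 0
Collecting terms (coefficients in siemens):
  0.8641·V_1 - 0.8333·V_2 - 0.005·V_3 - 0.02564·V_4 - 0.00009091·V_5 - 0.00001786·V_6 = 0
  0.8512·V_2 - 0.8333·V_1 - 0.01786·V_3 = 0
  0.3564·V_3 - 0.005·V_1 - 0.01786·V_2 - 0.0303·V_6 = 0.0008065
  0.02564·V_4 - 0.02564·V_1 = 0
  0.01795·V_5 - 0.00009091·V_1 - 0.01786·V_6 = 0
  0.06608·V_6 - 0.00001786·V_1 - 0.0303·V_3 - 0.01786·V_5 = 0.08929
Solving these 6 simultaneous equations (Gaussian elimination) gives:
  V_1 = 0.1898 V, V_2 = 0.1896 V, V_3 = 0.1813 V, V_4 = 0.1898 V
  V_5 = 1.953 V, V_6 = 1.962 V
Power in each resistor, P = (ΔV)²/R:
  P_R1 = (0.1898 - 1.953)²/11000 = 0.0002827 W
  P_R2 = (0.1898 - 0.1898)²/39 = 0 W
  P_R3 = (1.953 - 1.962)²/56 = 0.000001439 W
  P_R4 = (0.1898 - 0.1896)²/1.2 = 0.00000002674 W
  P_R5 = (0.1896 - 0.1813)²/56 = 0.000001248 W
  P_R6 = (1.962 - 0)²/22000 = 0.000175 W
  P_R7 = (5 - 0)²/33 = 0.7576 W
  P_R8 = (5 - 0.1813)²/6200 = 0.003745 W
  P_R9 = (5 - 1.962)²/56 = 0.1648 W
  P_R10 = (0.1898 - 0.1813)²/200 = 0.0000003645 W
  P_R11 = (0.1898 - 1.962)²/56000 = 0.00005609 W
  P_R12 = (0.1813 - 1.962)²/33 = 0.09611 W
  P_R13 = (0.1813 - 0)²/3.3 = 0.009959 W
P_total = P_R1 + P_R2 + P_R3 + P_R4 + P_R5 + P_R6 + P_R7 + P_R8 + P_R9 + P_R10 + P_R11 + P_R12 + P_R13 = 1.033 W

Final answer: 1.033 W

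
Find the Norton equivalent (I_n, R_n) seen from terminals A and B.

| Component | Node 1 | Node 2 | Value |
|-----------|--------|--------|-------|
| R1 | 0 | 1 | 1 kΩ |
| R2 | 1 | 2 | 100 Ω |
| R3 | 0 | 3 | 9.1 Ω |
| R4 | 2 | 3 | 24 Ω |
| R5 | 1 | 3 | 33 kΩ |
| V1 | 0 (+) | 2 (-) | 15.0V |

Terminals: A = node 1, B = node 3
Find the Thévenin equivalent first; then I_n = V_th/R_th and R_n = R_th.
Step 1 — V_th is the open-circuit voltage V_A - V_B (nothing connected across the terminals).
Nodal analysis, taking node 2 as the 0 V reference.
Source V1 fixes V_0 = 15 V.
KCL at each unknown node (sum of currents leaving = 0; resistances in Ω):
  Node 1: (V_1 - 15)/1000 + (V_1 - 0)/100 + (V_1 - V_3)/33000 = 0
  Node 3: (V_3 - 15)/9.1 + (V_3 - 0)/24 + (V_3 - V_1)/33000 = 0
Collecting terms (coefficients in siemens):
  0.01103·V_1 - 0.0000303·V_3 = 0.015
  0.1516·V_3 - 0.0000303·V_1 = 1.648
Determinant D = (0.01103)(0.1516) - (-0.0000303)(-0.0000303) = 0.001672
V_1 = [(0.015)(0.1516) - (-0.0000303)(1.648)]/D = 1.39 V
V_3 = [(0.01103)(1.648) - (0.015)(-0.0000303)]/D = 10.87 V
V_th = V_1 - V_3 = 1.39 - 10.87 = -9.484 V
Step 2 — R_th: zero the source — replace V1 by a short circuit (node 2 merges into node 0) — and find the resistance seen between A (node 1) and B (node 3).
Reduce the network between node 1 (A) and node 3 (B) by series/parallel combination:
  Rp1 = R1 ‖ R2 (parallel, both between nodes 0 and 1) = 1/(1/1000 + 1/100) = 90.91 Ω
  Rp2 = R3 ‖ R4 (parallel, both between nodes 0 and 3) = 1/(1/9.1 + 1/24) = 6.598 Ω
  Rs1 = Rp1 + Rp2 (series, joined only at node 0) = 90.91 + 6.598 = 97.51 Ω
  Rp3 = R5 ‖ Rs1 (parallel, both between nodes 1 and 3) = 1/(1/33000 + 1/97.51) = 97.22 Ω
R_th = 97.22 Ω
I_n = V_th/R_th = -9.484/97.22 = -0.09756 A, and R_n = R_th = 97.22 Ω

Final answer: I_n = -0.09756 A, R_n = 97.22 Ω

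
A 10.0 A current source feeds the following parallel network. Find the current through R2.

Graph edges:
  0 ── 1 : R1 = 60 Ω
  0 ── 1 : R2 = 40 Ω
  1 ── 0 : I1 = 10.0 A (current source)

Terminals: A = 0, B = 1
All resistors sit directly between nodes 0 and 1, so they are in parallel and share one voltage V; the full source current 10 A splits among them.
1/R_par = 1/60 + 1/40 = 0.04167 S  =>  R_par = 24 Ω
V = I × R_par = 10 × 24 = 240 V
I_R2 = V/R2 = 240/40 = 6 A

Final answer: 6 A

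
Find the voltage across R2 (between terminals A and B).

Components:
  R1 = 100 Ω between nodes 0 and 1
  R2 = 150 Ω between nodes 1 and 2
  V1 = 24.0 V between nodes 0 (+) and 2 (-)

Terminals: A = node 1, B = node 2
R1 and R2 are in series across V1 (node 0 → node 1 → node 2), and the output A–B is taken across R2, so this is a voltage divider.
Series current: I = V1/(R1 + R2) = 24/(100 + 150) = 24/250 = 0.096 A
V_R2 = I × R2 = V1 × R2/(R1 + R2) = 24 × 150/250 = 14.4 V

Final answer: 14.4 V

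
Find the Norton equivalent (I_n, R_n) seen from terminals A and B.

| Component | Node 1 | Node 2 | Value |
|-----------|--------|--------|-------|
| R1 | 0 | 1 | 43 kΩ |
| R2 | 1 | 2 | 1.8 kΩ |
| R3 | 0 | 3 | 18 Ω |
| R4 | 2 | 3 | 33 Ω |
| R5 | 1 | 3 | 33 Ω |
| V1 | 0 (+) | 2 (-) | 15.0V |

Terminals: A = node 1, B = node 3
Find the Thévenin equivalent first; then I_n = V_th/R_th and R_n = R_th.
Step 1 — V_th is the open-circuit voltage V_A - V_B (nothing connected across the terminals).
Nodal analysis, taking node 2 as the 0 V reference.
Source V1 fixes V_0 = 15 V.
KCL at each unknown node (sum of currents leaving = 0; resistances in Ω):
  Node 1: (V_1 - 15)/43000 + (V_1 - 0)/1800 + (V_1 - V_3)/33 = 0
  Node 3: (V_3 - 15)/18 + (V_3 - 0)/33 + (V_3 - V_1)/33 = 0
Collecting terms (coefficients in siemens):
  0.03088·V_1 - 0.0303·V_3 = 0.0003488
  0.1162·V_3 - 0.0303·V_1 = 0.8333
Determinant D = (0.03088)(0.1162) - (-0.0303)(-0.0303) = 0.002669
V_1 = [(0.0003488)(0.1162) - (-0.0303)(0.8333)]/D = 9.477 V
V_3 = [(0.03088)(0.8333) - (0.0003488)(-0.0303)]/D = 9.646 V
V_th = V_1 - V_3 = 9.477 - 9.646 = -0.1695 V
Step 2 — R_th: zero the source — replace V1 by a short circuit (node 2 merges into node 0) — and find the resistance seen between A (node 1) and B (node 3).
Reduce the network between node 1 (A) and node 3 (B) by series/parallel combination:
  Rp1 = R1 ‖ R2 (parallel, both between nodes 0 and 1) = 1/(1/43000 + 1/1800) = 1728 Ω
  Rp2 = R3 ‖ R4 (parallel, both between nodes 0 and 3) = 1/(1/18 + 1/33) = 11.65 Ω
  Rs1 = Rp1 + Rp2 (series, joined only at node 0) = 1728 + 11.65 = 1739 Ω
  Rp3 = R5 ‖ Rs1 (parallel, both between nodes 1 and 3) = 1/(1/33 + 1/1739) = 32.39 Ω
R_th = 32.39 Ω
I_n = V_th/R_th = -0.1695/32.39 = -0.005234 A, and R_n = R_th = 32.39 Ω

Final answer: I_n = -0.005234 A, R_n = 32.39 Ω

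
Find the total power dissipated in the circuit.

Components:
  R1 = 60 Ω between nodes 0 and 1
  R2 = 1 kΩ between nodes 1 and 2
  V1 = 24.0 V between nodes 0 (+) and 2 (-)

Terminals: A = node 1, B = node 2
Nodal analysis, taking node 2 as the 0 V reference.
Source V1 fixes V_0 = 24 V.
KCL at each unknown node (sum of currents leaving = 0; resistances in Ω):
  Node 1: (V_1 - 24)/60 + (V_1 - 0)/1000 = 0
Collecting terms: 0.01767 × V_1 = 0.4  =>  V_1 = 22.64 V
Power in each resistor, P = (ΔV)²/R:
  P_R1 = (24 - 22.64)²/60 = 0.03076 W
  P_R2 = (22.64 - 0)²/1000 = 0.5126 W
P_total = P_R1 + P_R2 = 0.5434 W

Final answer: 0.5434 W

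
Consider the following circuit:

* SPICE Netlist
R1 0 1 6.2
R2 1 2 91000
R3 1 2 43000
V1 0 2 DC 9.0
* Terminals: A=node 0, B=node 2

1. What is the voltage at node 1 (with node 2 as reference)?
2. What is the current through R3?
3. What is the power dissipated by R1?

Nodal analysis, taking node 2 as the 0 V reference.
Source V1 fixes V_0 = 9 V.
KCL at each unknown node (sum of currents leaving = 0; resistances in Ω):
  Node 1: (V_1 - 9)/6.2 + (V_1 - 0)/91000 + (V_1 - 0)/43000 = 0
Collecting terms: 0.1613 × V_1 = 1.452  =>  V_1 = 8.998 V
Part 1:
  Read off the nodal solution: V_1 = 8.998 V
Part 2:
  I_R3 = (V_1 - V_2)/R3 = (8.998 - 0)/43000 = 0.0002093 A
  Magnitude: I_R3 = 0.0002093 A
Part 3:
  I_R1 = (V_0 - V_1)/R1 = (9 - 8.998)/6.2 = 0.0003081 A
  P_R1 = I_R1² × R1 = (0.0003081)² × 6.2 = 0.0000005887 W

Final answers:
1. V_1 = 8.998 V
2. I_R3 = 0.0002093 A
3. P_R1 = 5.887e-07 W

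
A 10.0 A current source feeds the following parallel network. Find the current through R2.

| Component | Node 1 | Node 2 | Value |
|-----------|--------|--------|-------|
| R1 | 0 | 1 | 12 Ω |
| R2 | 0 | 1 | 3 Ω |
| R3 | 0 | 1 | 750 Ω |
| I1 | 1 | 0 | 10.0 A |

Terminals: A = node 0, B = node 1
All resistors sit directly between nodes 0 and 1, so they are in parallel and share one voltage V; the full source current 10 A splits among them.
1/R_par = 1/12 + 1/3 + 1/750 = 0.418 S  =>  R_par = 2.392 Ω
V = I × R_par = 10 × 2.392 = 23.92 V
I_R2 = V/R2 = 23.92/3 = 7.974 A

Final answer: 7.974 A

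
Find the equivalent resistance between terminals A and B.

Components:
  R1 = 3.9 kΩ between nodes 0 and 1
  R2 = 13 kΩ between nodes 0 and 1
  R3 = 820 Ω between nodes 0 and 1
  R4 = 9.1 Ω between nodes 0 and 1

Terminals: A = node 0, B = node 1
Reduce the network between node 0 (A) and node 1 (B) by series/parallel combination:
  Rp1 = R1 ‖ R2 ‖ R3 ‖ R4 (parallel, all between nodes 0 and 1) = 1/(1/3900 + 1/13000 + 1/820 + 1/9.1) = 8.973 Ω
R_eq = 8.973 Ω

Final answer: 8.973 Ω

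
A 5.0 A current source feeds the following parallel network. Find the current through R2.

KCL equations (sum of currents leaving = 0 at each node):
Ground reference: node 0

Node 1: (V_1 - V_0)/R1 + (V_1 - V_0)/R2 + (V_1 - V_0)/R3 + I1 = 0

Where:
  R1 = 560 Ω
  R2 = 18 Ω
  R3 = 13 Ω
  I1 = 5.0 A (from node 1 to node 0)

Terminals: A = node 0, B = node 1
All resistors sit directly between nodes 0 and 1, so they are in parallel and share one voltage V; the full source current 5 A splits among them.
1/R_par = 1/560 + 1/18 + 1/13 = 0.1343 S  =>  R_par = 7.448 Ω
V = I × R_par = 5 × 7.448 = 37.24 V
I_R2 = V/R2 = 37.24/18 = 2.069 A

Final answer: 2.069 A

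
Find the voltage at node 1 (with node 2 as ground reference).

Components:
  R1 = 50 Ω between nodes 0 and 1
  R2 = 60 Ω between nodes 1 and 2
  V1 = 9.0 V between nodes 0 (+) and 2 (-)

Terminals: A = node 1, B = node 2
Nodal analysis, taking node 2 as the 0 V reference.
Source V1 fixes V_0 = 9 V.
KCL at each unknown node (sum of currents leaving = 0; resistances in Ω):
  Node 1: (V_1 - 9)/50 + (V_1 - 0)/60 = 0
Collecting terms: 0.03667 × V_1 = 0.18  =>  V_1 = 4.909 V
The requested potential is V_1 = 4.909 V.

Final answer: V_1 = 4.909 V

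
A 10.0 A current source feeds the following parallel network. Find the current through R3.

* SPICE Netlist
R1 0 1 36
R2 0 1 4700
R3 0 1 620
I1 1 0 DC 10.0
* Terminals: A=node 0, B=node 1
All resistors sit directly between nodes 0 and 1, so they are in parallel and share one voltage V; the full source current 10 A splits among them.
1/R_par = 1/36 + 1/4700 + 1/620 = 0.0296 S  =>  R_par = 33.78 Ω
V = I × R_par = 10 × 33.78 = 337.8 V
I_R3 = V/R3 = 337.8/620 = 0.5448 A

Final answer: 0.5448 A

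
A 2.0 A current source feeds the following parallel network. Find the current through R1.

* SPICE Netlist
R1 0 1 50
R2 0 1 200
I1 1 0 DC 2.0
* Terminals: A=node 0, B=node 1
All resistors sit directly between nodes 0 and 1, so they are in parallel and share one voltage V; the full source current 2 A splits among them.
1/R_par = 1/50 + 1/200 = 0.025 S  =>  R_par = 40 Ω
V = I × R_par = 2 × 40 = 80 V
I_R1 = V/R1 = 80/50 = 1.6 A

Final answer: 1.6 A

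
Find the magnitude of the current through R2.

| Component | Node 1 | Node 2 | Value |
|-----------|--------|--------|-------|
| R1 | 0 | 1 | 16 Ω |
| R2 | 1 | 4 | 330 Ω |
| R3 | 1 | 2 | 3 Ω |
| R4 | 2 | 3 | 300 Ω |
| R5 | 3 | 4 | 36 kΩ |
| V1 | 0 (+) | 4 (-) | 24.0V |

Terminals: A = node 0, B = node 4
Nodal analysis, taking node 4 as the 0 V reference.
Source V1 fixes V_0 = 24 V.
KCL at each unknown node (sum of currents leaving = 0; resistances in Ω):
  Node 1: (V_1 - 24)/16 + (V_1 - 0)/330 + (V_1 - V_2)/3 = 0
  Node 2: (V_2 - V_1)/3 + (V_2 - V_3)/300 = 0
  Node 3: (V_3 - V_2)/300 + (V_3 - 0)/36000 = 0
Collecting terms (coefficients in siemens):
  0.3989·V_1 - 0.3333·V_2 = 1.5
  0.3367·V_2 - 0.3333·V_1 - 0.003333·V_3 = 0
  0.003361·V_3 - 0.003333·V_2 = 0
Solving these 3 simultaneous equations (Gaussian elimination) gives:
  V_1 = 22.88 V, V_2 = 22.88 V, V_3 = 22.69 V
I_R2 = (V_1 - V_4)/R2 = (22.88 - 0)/330 = 0.06934 A
|I_R2| = 0.06934 A

Final answer: |I_R2| = 0.06934 A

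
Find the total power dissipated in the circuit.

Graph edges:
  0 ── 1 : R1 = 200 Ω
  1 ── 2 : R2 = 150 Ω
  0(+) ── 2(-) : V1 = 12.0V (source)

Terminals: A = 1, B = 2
Nodal analysis, taking node 2 as the 0 V reference.
Source V1 fixes V_0 = 12 V.
KCL at each unknown node (sum of currents leaving = 0; resistances in Ω):
  Node 1: (V_1 - 12)/200 + (V_1 - 0)/150 = 0
Collecting terms: 0.01167 × V_1 = 0.06  =>  V_1 = 5.143 V
Power in each resistor, P = (ΔV)²/R:
  P_R1 = (12 - 5.143)²/200 = 0.2351 W
  P_R2 = (5.143 - 0)²/150 = 0.1763 W
P_total = P_R1 + P_R2 = 0.4114 W

Final answer: 0.4114 W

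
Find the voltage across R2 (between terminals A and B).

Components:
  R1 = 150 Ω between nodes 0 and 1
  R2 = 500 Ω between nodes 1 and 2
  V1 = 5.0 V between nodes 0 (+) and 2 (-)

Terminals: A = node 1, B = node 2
R1 and R2 are in series across V1 (node 0 → node 1 → node 2), and the output A–B is taken across R2, so this is a voltage divider.
Series current: I = V1/(R1 + R2) = 5/(150 + 500) = 5/650 = 0.007692 A
V_R2 = I × R2 = V1 × R2/(R1 + R2) = 5 × 500/650 = 3.846 V

Final answer: 3.846 V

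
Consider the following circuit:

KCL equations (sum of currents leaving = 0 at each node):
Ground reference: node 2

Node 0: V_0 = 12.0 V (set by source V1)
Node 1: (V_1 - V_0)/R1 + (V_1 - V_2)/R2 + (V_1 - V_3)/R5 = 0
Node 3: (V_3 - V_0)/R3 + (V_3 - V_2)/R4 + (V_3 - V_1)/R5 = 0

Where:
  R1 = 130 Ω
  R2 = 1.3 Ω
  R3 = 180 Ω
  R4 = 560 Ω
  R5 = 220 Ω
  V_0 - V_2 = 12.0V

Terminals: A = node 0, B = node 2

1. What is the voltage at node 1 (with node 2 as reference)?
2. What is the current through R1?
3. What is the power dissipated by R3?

Nodal analysis, taking node 2 as the 0 V reference.
Source V1 fixes V_0 = 12 V.
KCL at each unknown node (sum of currents leaving = 0; resistances in Ω):
  Node 1: (V_1 - 12)/130 + (V_1 - 0)/1.3 + (V_1 - V_3)/220 = 0
  Node 3: (V_3 - 12)/180 + (V_3 - 0)/560 + (V_3 - V_1)/220 = 0
Collecting terms (coefficients in siemens):
  0.7815·V_1 - 0.004545·V_3 = 0.09231
  0.01189·V_3 - 0.004545·V_1 = 0.06667
Determinant D = (0.7815)(0.01189) - (-0.004545)(-0.004545) = 0.009268
V_1 = [(0.09231)(0.01189) - (-0.004545)(0.06667)]/D = 0.1511 V
V_3 = [(0.7815)(0.06667) - (0.09231)(-0.004545)]/D = 5.666 V
Part 1:
  Read off the nodal solution: V_1 = 0.1511 V
Part 2:
  I_R1 = (V_0 - V_1)/R1 = (12 - 0.1511)/130 = 0.09115 A
  Magnitude: I_R1 = 0.09115 A
Part 3:
  I_R3 = (V_0 - V_3)/R3 = (12 - 5.666)/180 = 0.03519 A
  P_R3 = I_R3² × R3 = (0.03519)² × 180 = 0.2229 W

Final answers:
1. V_1 = 0.1511 V
2. I_R1 = 0.09115 A
3. P_R3 = 0.2229 W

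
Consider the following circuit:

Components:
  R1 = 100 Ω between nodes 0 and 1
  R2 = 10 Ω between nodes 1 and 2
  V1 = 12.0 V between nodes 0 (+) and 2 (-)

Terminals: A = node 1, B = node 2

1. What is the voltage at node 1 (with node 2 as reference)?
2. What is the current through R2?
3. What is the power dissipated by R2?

Nodal analysis, taking node 2 as the 0 V reference.
Source V1 fixes V_0 = 12 V.
KCL at each unknown node (sum of currents leaving = 0; resistances in Ω):
  Node 1: (V_1 - 12)/100 + (V_1 - 0)/10 = 0
Collecting terms: 0.11 × V_1 = 0.12  =>  V_1 = 1.091 V
Part 1:
  Read off the nodal solution: V_1 = 1.091 V
Part 2:
  I_R2 = (V_1 - V_2)/R2 = (1.091 - 0)/10 = 0.1091 A
  Magnitude: I_R2 = 0.1091 A
Part 3:
  I_R2 = (V_1 - V_2)/R2 = (1.091 - 0)/10 = 0.1091 A
  P_R2 = I_R2² × R2 = (0.1091)² × 10 = 0.119 W

Final answers:
1. V_1 = 1.091 V
2. I_R2 = 0.1091 A
3. P_R2 = 0.119 W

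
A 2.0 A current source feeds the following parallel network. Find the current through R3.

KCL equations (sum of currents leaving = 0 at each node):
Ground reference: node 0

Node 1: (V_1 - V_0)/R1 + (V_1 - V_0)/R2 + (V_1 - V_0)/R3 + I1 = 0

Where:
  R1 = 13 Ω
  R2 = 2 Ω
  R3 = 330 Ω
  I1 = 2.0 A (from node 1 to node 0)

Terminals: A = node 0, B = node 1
All resistors sit directly between nodes 0 and 1, so they are in parallel and share one voltage V; the full source current 2 A splits among them.
1/R_par = 1/13 + 1/2 + 1/330 = 0.58 S  =>  R_par = 1.724 Ω
V = I × R_par = 2 × 1.724 = 3.449 V
I_R3 = V/R3 = 3.449/330 = 0.01045 A

Final answer: 0.01045 A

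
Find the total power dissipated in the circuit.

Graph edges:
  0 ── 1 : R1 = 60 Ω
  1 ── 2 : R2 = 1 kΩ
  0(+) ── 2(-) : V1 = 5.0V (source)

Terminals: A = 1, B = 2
Nodal analysis, taking node 2 as the 0 V reference.
Source V1 fixes V_0 = 5 V.
KCL at each unknown node (sum of currents leaving = 0; resistances in Ω):
  Node 1: (V_1 - 5)/60 + (V_1 - 0)/1000 = 0
Collecting terms: 0.01767 × V_1 = 0.08333  =>  V_1 = 4.717 V
Power in each resistor, P = (ΔV)²/R:
  P_R1 = (5 - 4.717)²/60 = 0.001335 W
  P_R2 = (4.717 - 0)²/1000 = 0.02225 W
P_total = P_R1 + P_R2 = 0.02358 W

Final answer: 0.02358 W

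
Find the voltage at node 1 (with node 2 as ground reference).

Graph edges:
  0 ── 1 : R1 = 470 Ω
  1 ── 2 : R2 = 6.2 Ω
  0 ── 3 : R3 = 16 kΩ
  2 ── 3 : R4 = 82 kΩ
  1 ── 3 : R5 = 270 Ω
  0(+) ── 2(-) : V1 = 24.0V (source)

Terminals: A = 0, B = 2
Nodal analysis, taking node 2 as the 0 V reference.
Source V1 fixes V_0 = 24 V.
KCL at each unknown node (sum of currents leaving = 0; resistances in Ω):
  Node 1: (V_1 - 24)/470 + (V_1 - 0)/6.2 + (V_1 - V_3)/270 = 0
  Node 3: (V_3 - 24)/16000 + (V_3 - 0)/82000 + (V_3 - V_1)/270 = 0
Collecting terms (coefficients in siemens):
  0.1671·V_1 - 0.003704·V_3 = 0.05106
  0.003778·V_3 - 0.003704·V_1 = 0.0015
Determinant D = (0.1671)(0.003778) - (-0.003704)(-0.003704) = 0.0006177
V_1 = [(0.05106)(0.003778) - (-0.003704)(0.0015)]/D = 0.3213 V
V_3 = [(0.1671)(0.0015) - (0.05106)(-0.003704)]/D = 0.712 V
The requested potential is V_1 = 0.3213 V.

Final answer: V_1 = 0.3213 V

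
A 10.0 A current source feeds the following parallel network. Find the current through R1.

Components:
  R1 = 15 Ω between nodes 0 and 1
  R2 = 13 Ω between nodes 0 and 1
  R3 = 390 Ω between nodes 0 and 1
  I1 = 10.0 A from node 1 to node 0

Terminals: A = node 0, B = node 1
All resistors sit directly between nodes 0 and 1, so they are in parallel and share one voltage V; the full source current 10 A splits among them.
1/R_par = 1/15 + 1/13 + 1/390 = 0.1462 S  =>  R_par = 6.842 Ω
V = I × R_par = 10 × 6.842 = 68.42 V
I_R1 = V/R1 = 68.42/15 = 4.561 A

Final answer: 4.561 A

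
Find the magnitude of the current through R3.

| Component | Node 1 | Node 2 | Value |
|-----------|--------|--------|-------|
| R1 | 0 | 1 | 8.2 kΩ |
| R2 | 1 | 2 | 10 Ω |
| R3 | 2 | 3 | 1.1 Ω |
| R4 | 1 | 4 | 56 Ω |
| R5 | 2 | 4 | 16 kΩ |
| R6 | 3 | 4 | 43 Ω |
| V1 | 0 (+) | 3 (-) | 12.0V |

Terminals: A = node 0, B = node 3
Nodal analysis, taking node 3 as the 0 V reference.
Source V1 fixes V_0 = 12 V.
KCL at each unknown node (sum of currents leaving = 0; resistances in Ω):
  Node 1: (V_1 - 12)/8200 + (V_1 - V_2)/10 + (V_1 - V_4)/56 = 0
  Node 2: (V_2 - V_1)/10 + (V_2 - 0)/1.1 + (V_2 - V_4)/16000 = 0
  Node 4: (V_4 - V_1)/56 + (V_4 - V_2)/16000 + (V_4 - 0)/43 = 0
Collecting terms (coefficients in siemens):
  0.118·V_1 - 0.1·V_2 - 0.01786·V_4 = 0.001463
  1.009·V_2 - 0.1·V_1 - 0.0000625·V_4 = 0
  0.04118·V_4 - 0.01786·V_1 - 0.0000625·V_2 = 0
Solving these 3 simultaneous equations (Gaussian elimination) gives:
  V_1 = 0.01459 V, V_2 = 0.001446 V, V_4 = 0.006329 V
I_R3 = (V_2 - V_3)/R3 = (0.001446 - 0)/1.1 = 0.001314 A
|I_R3| = 0.001314 A

Final answer: |I_R3| = 0.001314 A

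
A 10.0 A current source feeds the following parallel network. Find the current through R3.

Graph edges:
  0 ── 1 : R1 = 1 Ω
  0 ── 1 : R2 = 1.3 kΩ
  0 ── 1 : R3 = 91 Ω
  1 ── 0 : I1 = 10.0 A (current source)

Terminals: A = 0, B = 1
All resistors sit directly between nodes 0 and 1, so they are in parallel and share one voltage V; the full source current 10 A splits among them.
1/R_par = 1/1 + 1/1300 + 1/91 = 1.012 S  =>  R_par = 0.9884 Ω
V = I × R_par = 10 × 0.9884 = 9.884 V
I_R3 = V/R3 = 9.884/91 = 0.1086 A

Final answer: 0.1086 A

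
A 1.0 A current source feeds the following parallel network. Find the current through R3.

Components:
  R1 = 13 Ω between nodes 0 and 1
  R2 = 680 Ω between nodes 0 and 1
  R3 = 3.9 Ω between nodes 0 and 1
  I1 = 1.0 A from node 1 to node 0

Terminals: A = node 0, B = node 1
All resistors sit directly between nodes 0 and 1, so they are in parallel and share one voltage V; the full source current 1 A splits among them.
1/R_par = 1/13 + 1/680 + 1/3.9 = 0.3348 S  =>  R_par = 2.987 Ω
V = I × R_par = 1 × 2.987 = 2.987 V
I_R3 = V/R3 = 2.987/3.9 = 0.7659 A

Final answer: 0.7659 A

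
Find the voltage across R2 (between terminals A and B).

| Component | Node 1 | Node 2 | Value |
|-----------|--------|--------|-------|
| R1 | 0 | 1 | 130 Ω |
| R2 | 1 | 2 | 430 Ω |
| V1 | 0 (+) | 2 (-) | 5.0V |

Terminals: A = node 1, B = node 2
R1 and R2 are in series across V1 (node 0 → node 1 → node 2), and the output A–B is taken across R2, so this is a voltage divider.
Series current: I = V1/(R1 + R2) = 5/(130 + 430) = 5/560 = 0.008929 A
V_R2 = I × R2 = V1 × R2/(R1 + R2) = 5 × 430/560 = 3.839 V

Final answer: 3.839 V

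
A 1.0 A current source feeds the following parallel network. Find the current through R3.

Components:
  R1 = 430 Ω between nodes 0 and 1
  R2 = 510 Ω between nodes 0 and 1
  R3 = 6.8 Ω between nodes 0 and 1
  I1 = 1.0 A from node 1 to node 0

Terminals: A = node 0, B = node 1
All resistors sit directly between nodes 0 and 1, so they are in parallel and share one voltage V; the full source current 1 A splits among them.
1/R_par = 1/430 + 1/510 + 1/6.8 = 0.1513 S  =>  R_par = 6.607 Ω
V = I × R_par = 1 × 6.607 = 6.607 V
I_R3 = V/R3 = 6.607/6.8 = 0.9717 A

Final answer: 0.9717 A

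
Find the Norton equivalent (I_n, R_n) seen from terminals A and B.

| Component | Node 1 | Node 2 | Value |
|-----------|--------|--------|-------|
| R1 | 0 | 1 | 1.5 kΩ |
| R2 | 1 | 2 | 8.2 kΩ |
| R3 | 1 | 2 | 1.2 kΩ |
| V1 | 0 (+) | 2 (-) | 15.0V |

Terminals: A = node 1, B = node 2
Find the Thévenin equivalent first; then I_n = V_th/R_th and R_n = R_th.
Step 1 — V_th is the open-circuit voltage V_A - V_B (nothing connected across the terminals).
Nodal analysis, taking node 2 as the 0 V reference.
Source V1 fixes V_0 = 15 V.
KCL at each unknown node (sum of currents leaving = 0; resistances in Ω):
  Node 1: (V_1 - 15)/1500 + (V_1 - 0)/8200 + (V_1 - 0)/1200 = 0
Collecting terms: 0.001622 × V_1 = 0.01  =>  V_1 = 6.165 V
V_th = V_1 - V_2 = 6.165 - 0 = 6.165 V
Step 2 — R_th: zero the source — replace V1 by a short circuit (node 2 merges into node 0) — and find the resistance seen between A (node 1) and B (node 0).
Reduce the network between node 1 (A) and node 0 (B) by series/parallel combination:
  Rp1 = R1 ‖ R2 ‖ R3 (parallel, all between nodes 0 and 1) = 1/(1/1500 + 1/8200 + 1/1200) = 616.5 Ω
R_th = 616.5 Ω
I_n = V_th/R_th = 6.165/616.5 = 0.01 A, and R_n = R_th = 616.5 Ω

Final answer: I_n = 0.01 A, R_n = 616.5 Ω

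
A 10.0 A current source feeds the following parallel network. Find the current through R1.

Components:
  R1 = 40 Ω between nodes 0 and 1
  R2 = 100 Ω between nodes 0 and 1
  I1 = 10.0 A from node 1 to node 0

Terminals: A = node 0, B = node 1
All resistors sit directly between nodes 0 and 1, so they are in parallel and share one voltage V; the full source current 10 A splits among them.
1/R_par = 1/40 + 1/100 = 0.035 S  =>  R_par = 28.57 Ω
V = I × R_par = 10 × 28.57 = 285.7 V
I_R1 = V/R1 = 285.7/40 = 7.143 A

Final answer: 7.143 A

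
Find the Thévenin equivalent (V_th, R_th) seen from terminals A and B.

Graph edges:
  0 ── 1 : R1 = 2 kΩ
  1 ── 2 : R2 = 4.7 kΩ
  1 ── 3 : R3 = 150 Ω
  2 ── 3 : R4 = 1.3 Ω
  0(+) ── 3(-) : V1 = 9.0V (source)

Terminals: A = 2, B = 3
Step 1 — V_th is the open-circuit voltage V_A - V_B (nothing connected across the terminals).
Nodal analysis, taking node 3 as the 0 V reference.
Source V1 fixes V_0 = 9 V.
KCL at each unknown node (sum of currents leaving = 0; resistances in Ω):
  Node 1: (V_1 - 9)/2000 + (V_1 - V_2)/4700 + (V_1 - 0)/150 = 0
  Node 2: (V_2 - V_1)/4700 + (V_2 - 0)/1.3 = 0
Collecting terms (coefficients in siemens):
  0.007379·V_1 - 0.0002128·V_2 = 0.0045
  0.7694·V_2 - 0.0002128·V_1 = 0
Determinant D = (0.007379)(0.7694) - (-0.0002128)(-0.0002128) = 0.005678
V_1 = [(0.0045)(0.7694) - (-0.0002128)(0)]/D = 0.6098 V
V_2 = [(0.007379)(0) - (0.0045)(-0.0002128)]/D = 0.0001686 V
V_th = V_2 - V_3 = 0.0001686 - 0 = 0.0001686 V
Step 2 — R_th: zero the source — replace V1 by a short circuit (node 3 merges into node 0) — and find the resistance seen between A (node 2) and B (node 0).
Reduce the network between node 2 (A) and node 0 (B) by series/parallel combination:
  Rp1 = R1 ‖ R3 (parallel, both between nodes 0 and 1) = 1/(1/2000 + 1/150) = 139.5 Ω
  Rs1 = R2 + Rp1 (series, joined only at node 1) = 4700 + 139.5 = 4840 Ω
  Rp2 = R4 ‖ Rs1 (parallel, both between nodes 0 and 2) = 1/(1/1.3 + 1/4840) = 1.3 Ω
R_th = 1.3 Ω

Final answer: V_th = 0.0001686 V, R_th = 1.3 Ω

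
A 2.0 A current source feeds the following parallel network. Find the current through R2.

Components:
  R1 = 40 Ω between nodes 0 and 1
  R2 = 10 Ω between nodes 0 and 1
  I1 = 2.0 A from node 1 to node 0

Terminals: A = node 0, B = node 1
All resistors sit directly between nodes 0 and 1, so they are in parallel and share one voltage V; the full source current 2 A splits among them.
1/R_par = 1/40 + 1/10 = 0.125 S  =>  R_par = 8 Ω
V = I × R_par = 2 × 8 = 16 V
I_R2 = V/R2 = 16/10 = 1.6 A

Final answer: 1.6 A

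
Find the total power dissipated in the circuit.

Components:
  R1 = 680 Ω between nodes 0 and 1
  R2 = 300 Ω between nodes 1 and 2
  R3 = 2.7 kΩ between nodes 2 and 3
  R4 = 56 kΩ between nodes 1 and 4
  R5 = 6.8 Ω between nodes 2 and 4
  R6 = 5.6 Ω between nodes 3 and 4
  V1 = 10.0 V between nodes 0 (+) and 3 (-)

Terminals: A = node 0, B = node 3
Nodal analysis, taking node 3 as the 0 V reference.
Source V1 fixes V_0 = 10 V.
KCL at each unknown node (sum of currents leaving = 0; resistances in Ω):
  Node 1: (V_1 - 10)/680 + (V_1 - V_2)/300 + (V_1 - V_4)/56000 = 0
  Node 2: (V_2 - V_1)/300 + (V_2 - 0)/2700 + (V_2 - V_4)/6.8 = 0
  Node 4: (V_4 - V_1)/56000 + (V_4 - V_2)/6.8 + (V_4 - 0)/5.6 = 0
Collecting terms (coefficients in siemens):
  0.004822·V_1 - 0.003333·V_2 - 0.00001786·V_4 = 0.01471
  0.1508·V_2 - 0.003333·V_1 - 0.1471·V_4 = 0
  0.3256·V_4 - 0.00001786·V_1 - 0.1471·V_2 = 0
Solving these 3 simultaneous equations (Gaussian elimination) gives:
  V_1 = 3.136 V, V_2 = 0.1242 V, V_4 = 0.05627 V
Power in each resistor, P = (ΔV)²/R:
  P_R1 = (10 - 3.136)²/680 = 0.06929 W
  P_R2 = (3.136 - 0.1242)²/300 = 0.03024 W
  P_R3 = (0.1242 - 0)²/2700 = 0.000005715 W
  P_R4 = (3.136 - 0.05627)²/56000 = 0.0001694 W
  P_R5 = (0.1242 - 0.05627)²/6.8 = 0.0006791 W
  P_R6 = (0 - 0.05627)²/5.6 = 0.0005654 W
P_total = P_R1 + P_R2 + P_R3 + P_R4 + P_R5 + P_R6 = 0.1009 W

Final answer: 0.1009 W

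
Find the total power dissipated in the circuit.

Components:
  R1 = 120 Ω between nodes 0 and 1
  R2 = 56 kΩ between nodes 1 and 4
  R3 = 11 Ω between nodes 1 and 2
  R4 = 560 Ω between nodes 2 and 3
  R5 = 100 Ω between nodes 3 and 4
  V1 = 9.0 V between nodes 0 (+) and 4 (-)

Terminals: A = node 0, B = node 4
Nodal analysis, taking node 4 as the 0 V reference.
Source V1 fixes V_0 = 9 V.
KCL at each unknown node (sum of currents leaving = 0; resistances in Ω):
  Node 1: (V_1 - 9)/120 + (V_1 - 0)/56000 + (V_1 - V_2)/11 = 0
  Node 2: (V_2 - V_1)/11 + (V_2 - V_3)/560 = 0
  Node 3: (V_3 - V_2)/560 + (V_3 - 0)/100 = 0
Collecting terms (coefficients in siemens):
  0.09926·V_1 - 0.09091·V_2 = 0.075
  0.09269·V_2 - 0.09091·V_1 - 0.001786·V_3 = 0
  0.01179·V_3 - 0.001786·V_2 = 0
Solving these 3 simultaneous equations (Gaussian elimination) gives:
  V_1 = 7.621 V, V_2 = 7.496 V, V_3 = 1.136 V
Power in each resistor, P = (ΔV)²/R:
  P_R1 = (9 - 7.621)²/120 = 0.01585 W
  P_R2 = (7.621 - 0)²/56000 = 0.001037 W
  P_R3 = (7.621 - 7.496)²/11 = 0.001419 W
  P_R4 = (7.496 - 1.136)²/560 = 0.07223 W
  P_R5 = (1.136 - 0)²/100 = 0.0129 W
P_total = P_R1 + P_R2 + P_R3 + P_R4 + P_R5 = 0.1034 W

Final answer: 0.1034 W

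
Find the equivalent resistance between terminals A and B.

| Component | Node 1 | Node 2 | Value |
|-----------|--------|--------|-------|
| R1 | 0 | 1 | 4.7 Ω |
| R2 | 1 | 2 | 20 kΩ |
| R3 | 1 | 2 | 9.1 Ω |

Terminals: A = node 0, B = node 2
Reduce the network between node 0 (A) and node 2 (B) by series/parallel combination:
  Rp1 = R2 ‖ R3 (parallel, both between nodes 1 and 2) = 1/(1/20000 + 1/9.1) = 9.096 Ω
  Rs1 = R1 + Rp1 (series, joined only at node 1) = 4.7 + 9.096 = 13.8 Ω
R_eq = 13.8 Ω

Final answer: 13.8 Ω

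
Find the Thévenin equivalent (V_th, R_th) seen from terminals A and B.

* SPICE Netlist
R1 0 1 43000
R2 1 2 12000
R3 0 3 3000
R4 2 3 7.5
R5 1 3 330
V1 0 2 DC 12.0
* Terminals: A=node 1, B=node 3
Step 1 — V_th is the open-circuit voltage V_A - V_B (nothing connected across the terminals).
Nodal analysis, taking node 2 as the 0 V reference.
Source V1 fixes V_0 = 12 V.
KCL at each unknown node (sum of currents leaving = 0; resistances in Ω):
  Node 1: (V_1 - 12)/43000 + (V_1 - 0)/12000 + (V_1 - V_3)/330 = 0
  Node 3: (V_3 - 12)/3000 + (V_3 - 0)/7.5 + (V_3 - V_1)/330 = 0
Collecting terms (coefficients in siemens):
  0.003137·V_1 - 0.00303·V_3 = 0.0002791
  0.1367·V_3 - 0.00303·V_1 = 0.004
Determinant D = (0.003137)(0.1367) - (-0.00303)(-0.00303) = 0.0004196
V_1 = [(0.0002791)(0.1367) - (-0.00303)(0.004)]/D = 0.1198 V
V_3 = [(0.003137)(0.004) - (0.0002791)(-0.00303)]/D = 0.03192 V
V_th = V_1 - V_3 = 0.1198 - 0.03192 = 0.08788 V
Step 2 — R_th: zero the source — replace V1 by a short circuit (node 2 merges into node 0) — and find the resistance seen between A (node 1) and B (node 3).
Reduce the network between node 1 (A) and node 3 (B) by series/parallel combination:
  Rp1 = R1 ‖ R2 (parallel, both between nodes 0 and 1) = 1/(1/43000 + 1/12000) = 9382 Ω
  Rp2 = R3 ‖ R4 (parallel, both between nodes 0 and 3) = 1/(1/3000 + 1/7.5) = 7.481 Ω
  Rs1 = Rp1 + Rp2 (series, joined only at node 0) = 9382 + 7.481 = 9389 Ω
  Rp3 = R5 ‖ Rs1 (parallel, both between nodes 1 and 3) = 1/(1/330 + 1/9389) = 318.8 Ω
R_th = 318.8 Ω

Final answer: V_th = 0.08788 V, R_th = 318.8 Ω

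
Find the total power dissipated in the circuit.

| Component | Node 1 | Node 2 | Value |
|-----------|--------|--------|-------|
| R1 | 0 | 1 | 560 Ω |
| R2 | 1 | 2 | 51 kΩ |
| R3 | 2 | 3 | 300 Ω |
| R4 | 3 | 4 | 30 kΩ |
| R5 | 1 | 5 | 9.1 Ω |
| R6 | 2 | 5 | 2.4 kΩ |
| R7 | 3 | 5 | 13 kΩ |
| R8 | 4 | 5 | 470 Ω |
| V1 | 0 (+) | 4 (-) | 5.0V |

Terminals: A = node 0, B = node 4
Nodal analysis, taking node 4 as the 0 V reference.
Source V1 fixes V_0 = 5 V.
KCL at each unknown node (sum of currents leaving = 0; resistances in Ω):
  Node 1: (V_1 - 5)/560 + (V_1 - V_2)/51000 + (V_1 - V_5)/9.1 = 0
  Node 2: (V_2 - V_1)/51000 + (V_2 - V_3)/300 + (V_2 - V_5)/2400 = 0
  Node 3: (V_3 - V_2)/300 + (V_3 - 0)/30000 + (V_3 - V_5)/13000 = 0
  Node 5: (V_5 - V_1)/9.1 + (V_5 - V_2)/2400 + (V_5 - V_3)/13000 + (V_5 - 0)/470 = 0
Collecting terms (coefficients in siemens):
  0.1117·V_1 - 0.00001961·V_2 - 0.1099·V_5 = 0.008929
  0.00377·V_2 - 0.00001961·V_1 - 0.003333·V_3 - 0.0004167·V_5 = 0
  0.003444·V_3 - 0.003333·V_2 - 0.00007692·V_5 = 0
  0.1125·V_5 - 0.1099·V_1 - 0.0004167·V_2 - 0.00007692·V_3 = 0
Solving these 4 simultaneous equations (Gaussian elimination) gives:
  V_1 = 2.288 V, V_2 = 2.112 V, V_3 = 2.094 V, V_5 = 2.244 V
Power in each resistor, P = (ΔV)²/R:
  P_R1 = (5 - 2.288)²/560 = 0.01314 W
  P_R2 = (2.288 - 2.112)²/51000 = 0.0000006058 W
  P_R3 = (2.112 - 2.094)²/300 = 0.000001021 W
  P_R4 = (2.094 - 0)²/30000 = 0.0001462 W
  P_R5 = (2.288 - 2.244)²/9.1 = 0.0002132 W
  P_R6 = (2.112 - 2.244)²/2400 = 0.00000723 W
  P_R7 = (2.094 - 2.244)²/13000 = 0.000001713 W
  P_R8 = (0 - 2.244)²/470 = 0.01071 W
P_total = P_R1 + P_R2 + P_R3 + P_R4 + P_R5 + P_R6 + P_R7 + P_R8 = 0.02422 W

Final answer: 0.02422 W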